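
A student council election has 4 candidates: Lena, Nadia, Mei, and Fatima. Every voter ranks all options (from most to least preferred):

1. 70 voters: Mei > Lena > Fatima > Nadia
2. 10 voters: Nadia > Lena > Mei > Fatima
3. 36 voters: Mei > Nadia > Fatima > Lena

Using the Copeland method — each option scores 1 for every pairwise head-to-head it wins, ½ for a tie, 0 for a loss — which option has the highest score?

Lena: beats Nadia and Fatima; loses to Mei → score 2.
Nadia: loses to Lena, Mei, and Fatima → score 0.
Mei: beats Lena, Nadia, and Fatima → score 3.
Fatima: beats Nadia; loses to Lena and Mei → score 1.
Mei has the best pairwise record.

Mei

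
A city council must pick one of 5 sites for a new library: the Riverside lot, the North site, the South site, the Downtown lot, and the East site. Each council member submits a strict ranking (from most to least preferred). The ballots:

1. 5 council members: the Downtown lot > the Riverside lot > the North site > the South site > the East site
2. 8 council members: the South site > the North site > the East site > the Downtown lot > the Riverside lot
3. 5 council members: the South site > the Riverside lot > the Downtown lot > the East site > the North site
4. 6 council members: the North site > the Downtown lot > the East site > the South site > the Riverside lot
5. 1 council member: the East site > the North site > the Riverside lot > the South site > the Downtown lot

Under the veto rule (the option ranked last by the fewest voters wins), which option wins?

Last-place votes: the Riverside lot 14, the North site 5, the South site 0, the Downtown lot 1, the East site 5.
the South site is ranked last by the fewest voters, so the South site wins.

the South site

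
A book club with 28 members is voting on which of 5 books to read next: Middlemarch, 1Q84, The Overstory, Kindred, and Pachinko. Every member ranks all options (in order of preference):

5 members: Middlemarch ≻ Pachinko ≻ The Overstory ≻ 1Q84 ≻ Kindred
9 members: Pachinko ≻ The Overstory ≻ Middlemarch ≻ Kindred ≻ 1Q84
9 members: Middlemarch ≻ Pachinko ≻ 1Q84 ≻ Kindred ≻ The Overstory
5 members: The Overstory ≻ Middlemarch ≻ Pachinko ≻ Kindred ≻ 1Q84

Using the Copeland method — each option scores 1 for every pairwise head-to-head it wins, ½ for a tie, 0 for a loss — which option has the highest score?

Middlemarch: beats 1Q84, Kindred, and Pachinko; ties The Overstory → score 3.5.
1Q84: ties Kindred; loses to Middlemarch, The Overstory, and Pachinko → score 0.5.
The Overstory: beats 1Q84 and Kindred; ties Middlemarch; loses to Pachinko → score 2.5.
Kindred: ties 1Q84; loses to Middlemarch, The Overstory, and Pachinko → score 0.5.
Pachinko: beats 1Q84, The Overstory, and Kindred; loses to Middlemarch → score 3.
Middlemarch has the best pairwise record.

Middlemarch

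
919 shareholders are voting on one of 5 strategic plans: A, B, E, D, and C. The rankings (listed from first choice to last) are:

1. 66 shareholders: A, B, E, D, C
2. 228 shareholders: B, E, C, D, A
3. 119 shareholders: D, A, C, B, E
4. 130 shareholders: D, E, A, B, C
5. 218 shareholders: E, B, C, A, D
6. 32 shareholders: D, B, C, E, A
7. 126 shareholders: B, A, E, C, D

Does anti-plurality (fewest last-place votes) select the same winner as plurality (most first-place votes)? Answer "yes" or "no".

Anti-plurality — last-place votes: A 260, B 0, E 119, D 344, C 196. Winner: B.
Plurality — first-place votes: A 66, B 354, E 218, D 281, C 0. Winner: B.
The two methods agree.

yes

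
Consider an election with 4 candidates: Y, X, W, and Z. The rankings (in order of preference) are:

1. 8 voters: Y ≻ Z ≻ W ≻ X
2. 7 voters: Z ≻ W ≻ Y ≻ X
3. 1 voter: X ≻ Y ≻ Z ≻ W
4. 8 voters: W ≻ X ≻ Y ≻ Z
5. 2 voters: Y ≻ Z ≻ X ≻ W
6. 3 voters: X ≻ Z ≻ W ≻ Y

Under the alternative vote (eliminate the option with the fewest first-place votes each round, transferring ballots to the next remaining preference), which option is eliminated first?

X

Round 1: Y 10, X 4, W 8, Z 7. Eliminate X.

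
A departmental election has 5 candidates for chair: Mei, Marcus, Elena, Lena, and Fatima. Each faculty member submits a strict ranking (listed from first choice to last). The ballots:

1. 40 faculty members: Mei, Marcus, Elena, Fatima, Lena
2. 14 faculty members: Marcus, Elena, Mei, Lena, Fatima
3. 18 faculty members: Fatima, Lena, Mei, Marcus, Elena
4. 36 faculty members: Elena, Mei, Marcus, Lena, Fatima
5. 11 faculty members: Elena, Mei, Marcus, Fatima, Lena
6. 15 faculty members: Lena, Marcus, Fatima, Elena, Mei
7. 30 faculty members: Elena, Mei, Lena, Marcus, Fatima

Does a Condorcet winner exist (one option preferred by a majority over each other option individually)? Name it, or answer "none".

none

Checking pairwise contests:
Elena beats Mei 106–58.
Mei beats Marcus 135–29.
Marcus beats Elena 87–77.
Mei beats Lena 131–33.
Mei beats Fatima 131–33.
Every option loses at least one head-to-head, so there is no Condorcet winner.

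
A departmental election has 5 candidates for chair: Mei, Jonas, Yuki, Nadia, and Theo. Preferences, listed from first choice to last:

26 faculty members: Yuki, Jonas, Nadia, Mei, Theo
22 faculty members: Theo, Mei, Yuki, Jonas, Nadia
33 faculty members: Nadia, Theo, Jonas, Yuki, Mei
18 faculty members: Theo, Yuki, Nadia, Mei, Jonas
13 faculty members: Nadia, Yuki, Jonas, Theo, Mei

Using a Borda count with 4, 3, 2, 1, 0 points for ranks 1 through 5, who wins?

Yuki

Mei: 26·1 + 22·3 + 33·0 + 18·1 + 13·0 = 110
Jonas: 26·3 + 22·1 + 33·2 + 18·0 + 13·2 = 192
Yuki: 26·4 + 22·2 + 33·1 + 18·3 + 13·3 = 274
Nadia: 26·2 + 22·0 + 33·4 + 18·2 + 13·4 = 272
Theo: 26·0 + 22·4 + 33·3 + 18·4 + 13·1 = 272
Yuki has the highest Borda score (274).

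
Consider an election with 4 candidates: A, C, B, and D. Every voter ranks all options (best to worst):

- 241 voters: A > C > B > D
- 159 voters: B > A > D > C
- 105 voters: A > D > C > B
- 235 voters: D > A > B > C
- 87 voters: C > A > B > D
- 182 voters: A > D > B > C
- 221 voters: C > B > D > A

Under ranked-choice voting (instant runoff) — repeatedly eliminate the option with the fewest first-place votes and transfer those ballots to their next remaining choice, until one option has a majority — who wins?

A

Round 1: A 528, C 308, B 159, D 235. Eliminate B.
Round 2: A 687, C 308, D 235. A has a majority.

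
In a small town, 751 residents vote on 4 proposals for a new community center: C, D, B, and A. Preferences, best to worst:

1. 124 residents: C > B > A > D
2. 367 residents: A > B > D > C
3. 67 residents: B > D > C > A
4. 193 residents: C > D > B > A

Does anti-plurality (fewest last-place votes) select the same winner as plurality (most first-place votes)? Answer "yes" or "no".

no

Anti-plurality — last-place votes: C 367, D 124, B 0, A 260. Winner: B.
Plurality — first-place votes: C 317, D 0, B 67, A 367. Winner: A.
The two methods disagree.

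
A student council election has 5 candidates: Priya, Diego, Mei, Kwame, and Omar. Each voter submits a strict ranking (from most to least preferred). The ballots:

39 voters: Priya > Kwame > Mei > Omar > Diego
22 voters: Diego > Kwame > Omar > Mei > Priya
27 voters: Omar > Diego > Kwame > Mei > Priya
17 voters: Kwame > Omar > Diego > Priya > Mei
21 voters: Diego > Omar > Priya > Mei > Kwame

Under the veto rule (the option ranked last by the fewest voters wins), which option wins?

Last-place votes: Priya 49, Diego 39, Mei 17, Kwame 21, Omar 0.
Omar is ranked last by the fewest voters, so Omar wins.

Omar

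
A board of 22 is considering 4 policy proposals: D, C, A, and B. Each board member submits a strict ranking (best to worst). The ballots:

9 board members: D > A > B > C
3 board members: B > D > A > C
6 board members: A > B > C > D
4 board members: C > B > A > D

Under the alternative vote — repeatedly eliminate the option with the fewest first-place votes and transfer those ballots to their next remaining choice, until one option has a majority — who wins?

Round 1: D 9, C 4, A 6, B 3. Eliminate B.
Round 2: D 12, C 4, A 6. D has a majority.

D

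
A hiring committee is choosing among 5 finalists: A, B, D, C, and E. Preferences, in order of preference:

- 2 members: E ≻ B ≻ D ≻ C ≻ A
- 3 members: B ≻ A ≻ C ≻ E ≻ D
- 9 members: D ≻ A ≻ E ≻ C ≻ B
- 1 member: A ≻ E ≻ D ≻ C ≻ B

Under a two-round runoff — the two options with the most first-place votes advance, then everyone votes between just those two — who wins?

D

Round 1 first-place votes: A 1, B 3, D 9, C 0, E 2.
D and B advance.
Runoff: D is preferred to B by 10 voters; B by 5.
D wins the runoff.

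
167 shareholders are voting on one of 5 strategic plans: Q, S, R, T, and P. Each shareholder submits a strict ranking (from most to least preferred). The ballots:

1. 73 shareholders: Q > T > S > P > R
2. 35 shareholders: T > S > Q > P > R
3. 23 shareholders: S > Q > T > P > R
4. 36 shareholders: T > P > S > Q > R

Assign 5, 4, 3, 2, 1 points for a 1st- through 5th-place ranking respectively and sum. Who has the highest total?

Q: 73·5 + 35·3 + 23·4 + 36·2 = 634
S: 73·3 + 35·4 + 23·5 + 36·3 = 582
R: 73·1 + 35·1 + 23·1 + 36·1 = 167
T: 73·4 + 35·5 + 23·3 + 36·5 = 716
P: 73·2 + 35·2 + 23·2 + 36·4 = 406
T has the highest Borda score (716).

T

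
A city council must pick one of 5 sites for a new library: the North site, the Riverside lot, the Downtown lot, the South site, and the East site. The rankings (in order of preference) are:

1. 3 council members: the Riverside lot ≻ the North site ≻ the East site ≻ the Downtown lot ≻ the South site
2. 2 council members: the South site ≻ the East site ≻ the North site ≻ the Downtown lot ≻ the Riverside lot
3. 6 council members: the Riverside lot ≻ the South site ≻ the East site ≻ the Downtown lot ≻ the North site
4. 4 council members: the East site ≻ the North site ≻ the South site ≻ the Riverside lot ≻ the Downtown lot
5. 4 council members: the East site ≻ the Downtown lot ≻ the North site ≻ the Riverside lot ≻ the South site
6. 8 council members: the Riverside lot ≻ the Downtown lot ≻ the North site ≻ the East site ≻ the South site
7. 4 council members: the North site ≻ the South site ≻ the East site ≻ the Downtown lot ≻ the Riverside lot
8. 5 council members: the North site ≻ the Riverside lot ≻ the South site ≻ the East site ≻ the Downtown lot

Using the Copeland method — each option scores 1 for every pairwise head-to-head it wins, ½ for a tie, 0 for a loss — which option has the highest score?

the North site

the North site: beats the Riverside lot, the South site, and the East site; ties the Downtown lot → score 3.5.
the Riverside lot: beats the Downtown lot, the South site, and the East site; loses to the North site → score 3.
the Downtown lot: ties the North site; loses to the Riverside lot, the South site, and the East site → score 0.5.
the South site: beats the Downtown lot; loses to the North site, the Riverside lot, and the East site → score 1.
the East site: beats the Downtown lot and the South site; loses to the North site and the Riverside lot → score 2.
the North site has the best pairwise record.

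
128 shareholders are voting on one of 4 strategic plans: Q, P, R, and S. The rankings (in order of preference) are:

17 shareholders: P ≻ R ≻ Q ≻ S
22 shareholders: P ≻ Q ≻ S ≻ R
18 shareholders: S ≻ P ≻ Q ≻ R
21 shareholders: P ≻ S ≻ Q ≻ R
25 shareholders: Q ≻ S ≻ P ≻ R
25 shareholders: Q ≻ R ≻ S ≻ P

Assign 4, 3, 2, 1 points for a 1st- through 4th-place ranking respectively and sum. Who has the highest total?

Q

Q: 17·2 + 22·3 + 18·2 + 21·2 + 25·4 + 25·4 = 378
P: 17·4 + 22·4 + 18·3 + 21·4 + 25·2 + 25·1 = 369
R: 17·3 + 22·1 + 18·1 + 21·1 + 25·1 + 25·3 = 212
S: 17·1 + 22·2 + 18·4 + 21·3 + 25·3 + 25·2 = 321
Q has the highest Borda score (378).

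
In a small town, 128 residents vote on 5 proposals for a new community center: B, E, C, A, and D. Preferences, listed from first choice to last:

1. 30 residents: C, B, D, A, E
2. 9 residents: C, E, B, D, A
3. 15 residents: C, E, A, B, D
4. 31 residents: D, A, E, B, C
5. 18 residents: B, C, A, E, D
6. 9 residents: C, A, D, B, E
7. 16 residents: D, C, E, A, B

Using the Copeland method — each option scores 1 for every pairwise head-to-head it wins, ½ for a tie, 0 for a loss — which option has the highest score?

B: beats D; loses to E, C, and A → score 1.
E: beats B; loses to C, A, and D → score 1.
C: beats B, E, A, and D → score 4.
A: beats B and E; loses to C and D → score 2.
D: beats E and A; loses to B and C → score 2.
C has the best pairwise record.

C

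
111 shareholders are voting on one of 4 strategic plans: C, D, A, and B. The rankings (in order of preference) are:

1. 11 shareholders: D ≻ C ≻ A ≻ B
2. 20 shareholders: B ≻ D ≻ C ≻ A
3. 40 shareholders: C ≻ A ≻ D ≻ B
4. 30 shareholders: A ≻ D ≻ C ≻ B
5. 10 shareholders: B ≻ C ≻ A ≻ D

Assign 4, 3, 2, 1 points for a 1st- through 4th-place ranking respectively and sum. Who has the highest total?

C

C: 11·3 + 20·2 + 40·4 + 30·2 + 10·3 = 323
D: 11·4 + 20·3 + 40·2 + 30·3 + 10·1 = 284
A: 11·2 + 20·1 + 40·3 + 30·4 + 10·2 = 302
B: 11·1 + 20·4 + 40·1 + 30·1 + 10·4 = 201
C has the highest Borda score (323).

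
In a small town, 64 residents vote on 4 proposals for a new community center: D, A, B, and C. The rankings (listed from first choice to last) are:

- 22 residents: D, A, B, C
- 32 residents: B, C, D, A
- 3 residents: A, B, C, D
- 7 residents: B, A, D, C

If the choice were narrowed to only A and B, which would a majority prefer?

Voters preferring A to B: 25; preferring B to A: 39.
B wins the head-to-head.

B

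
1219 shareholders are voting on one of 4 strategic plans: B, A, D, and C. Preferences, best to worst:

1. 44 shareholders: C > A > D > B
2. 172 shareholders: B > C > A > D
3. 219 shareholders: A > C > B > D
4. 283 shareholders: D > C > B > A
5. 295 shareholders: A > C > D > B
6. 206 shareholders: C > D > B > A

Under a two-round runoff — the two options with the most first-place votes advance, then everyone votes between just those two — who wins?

Round 1 first-place votes: B 172, A 514, D 283, C 250.
A and D advance.
Runoff: A is preferred to D by 730 voters; D by 489.
A wins the runoff.

A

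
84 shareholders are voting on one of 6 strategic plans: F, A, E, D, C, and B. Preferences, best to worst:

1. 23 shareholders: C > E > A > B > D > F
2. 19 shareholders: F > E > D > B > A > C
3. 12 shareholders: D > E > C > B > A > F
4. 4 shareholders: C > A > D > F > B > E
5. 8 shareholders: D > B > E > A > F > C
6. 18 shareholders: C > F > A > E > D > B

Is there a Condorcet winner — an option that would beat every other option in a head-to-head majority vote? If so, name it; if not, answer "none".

C vs F: 57–27 for C.
C vs A: 57–27 for C.
C vs E: 45–39 for C.
C vs D: 45–39 for C.
C vs B: 57–27 for C.
C beats every other option head-to-head.

C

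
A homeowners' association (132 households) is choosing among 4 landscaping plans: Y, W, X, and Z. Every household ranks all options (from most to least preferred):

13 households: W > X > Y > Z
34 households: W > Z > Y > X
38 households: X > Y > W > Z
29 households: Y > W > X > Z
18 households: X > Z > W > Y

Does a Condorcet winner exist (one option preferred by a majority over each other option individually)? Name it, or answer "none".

Checking pairwise contests:
X beats Y 69–63.
Y beats W 67–65.
W beats X 76–56.
Y beats Z 80–52.
Every option loses at least one head-to-head, so there is no Condorcet winner.

none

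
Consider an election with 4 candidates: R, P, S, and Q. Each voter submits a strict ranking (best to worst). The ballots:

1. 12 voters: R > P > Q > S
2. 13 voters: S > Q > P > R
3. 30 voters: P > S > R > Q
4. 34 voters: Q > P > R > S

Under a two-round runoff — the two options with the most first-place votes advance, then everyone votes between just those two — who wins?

Q

Round 1 first-place votes: R 12, P 30, S 13, Q 34.
Q and P advance.
Runoff: Q is preferred to P by 47 voters; P by 42.
Q wins the runoff.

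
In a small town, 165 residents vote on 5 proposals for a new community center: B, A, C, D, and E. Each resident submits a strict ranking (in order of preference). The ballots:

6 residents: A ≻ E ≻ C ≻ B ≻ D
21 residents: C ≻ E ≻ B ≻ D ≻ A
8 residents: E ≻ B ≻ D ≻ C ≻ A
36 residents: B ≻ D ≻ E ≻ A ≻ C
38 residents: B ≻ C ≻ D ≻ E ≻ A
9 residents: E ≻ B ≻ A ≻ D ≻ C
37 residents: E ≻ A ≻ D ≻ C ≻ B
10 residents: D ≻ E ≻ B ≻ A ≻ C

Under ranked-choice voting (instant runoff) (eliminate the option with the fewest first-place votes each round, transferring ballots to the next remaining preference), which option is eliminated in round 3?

Round 1: B 74, A 6, C 21, D 10, E 54. Eliminate A.
Round 2: B 74, C 21, D 10, E 60. Eliminate D.
Round 3: B 74, C 21, E 70. Eliminate C.

C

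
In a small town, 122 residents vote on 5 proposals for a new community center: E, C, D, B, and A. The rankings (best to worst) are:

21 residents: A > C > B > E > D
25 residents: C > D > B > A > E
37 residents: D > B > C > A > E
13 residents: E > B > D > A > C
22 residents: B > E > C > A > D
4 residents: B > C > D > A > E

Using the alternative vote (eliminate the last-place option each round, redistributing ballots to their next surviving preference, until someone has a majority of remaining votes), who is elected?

B

Round 1: E 13, C 25, D 37, B 26, A 21. Eliminate E.
Round 2: C 25, D 37, B 39, A 21. Eliminate A.
Round 3: C 46, D 37, B 39. Eliminate D.
Round 4: C 46, B 76. B has a majority.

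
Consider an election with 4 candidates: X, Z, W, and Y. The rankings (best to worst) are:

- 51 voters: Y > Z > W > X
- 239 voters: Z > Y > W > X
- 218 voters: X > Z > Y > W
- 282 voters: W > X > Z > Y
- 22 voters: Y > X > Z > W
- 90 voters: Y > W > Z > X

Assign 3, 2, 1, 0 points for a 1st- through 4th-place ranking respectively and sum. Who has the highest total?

Z

X: 51·0 + 239·0 + 218·3 + 282·2 + 22·2 + 90·0 = 1262
Z: 51·2 + 239·3 + 218·2 + 282·1 + 22·1 + 90·1 = 1649
W: 51·1 + 239·1 + 218·0 + 282·3 + 22·0 + 90·2 = 1316
Y: 51·3 + 239·2 + 218·1 + 282·0 + 22·3 + 90·3 = 1185
Z has the highest Borda score (1649).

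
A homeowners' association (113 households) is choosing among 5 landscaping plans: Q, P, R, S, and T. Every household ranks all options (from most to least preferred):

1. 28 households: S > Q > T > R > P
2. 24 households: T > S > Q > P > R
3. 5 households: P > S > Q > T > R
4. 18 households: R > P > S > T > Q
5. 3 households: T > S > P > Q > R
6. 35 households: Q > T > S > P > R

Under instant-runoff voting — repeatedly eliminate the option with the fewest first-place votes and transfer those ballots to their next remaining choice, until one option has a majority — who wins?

Round 1: Q 35, P 5, R 18, S 28, T 27. Eliminate P.
Round 2: Q 35, R 18, S 33, T 27. Eliminate R.
Round 3: Q 35, S 51, T 27. Eliminate T.
Round 4: Q 35, S 78. S has a majority.

S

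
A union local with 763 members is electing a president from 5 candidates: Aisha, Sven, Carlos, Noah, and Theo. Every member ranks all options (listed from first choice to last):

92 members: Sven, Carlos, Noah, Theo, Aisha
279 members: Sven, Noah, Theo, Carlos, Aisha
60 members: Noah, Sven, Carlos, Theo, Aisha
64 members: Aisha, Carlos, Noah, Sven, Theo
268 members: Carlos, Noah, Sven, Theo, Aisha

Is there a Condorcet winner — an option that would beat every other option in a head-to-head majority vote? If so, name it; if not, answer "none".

none

Checking pairwise contests:
Sven beats Aisha 699–64.
Noah beats Sven 392–371.
Sven beats Carlos 431–332.
Carlos beats Noah 424–339.
Sven beats Theo 763–0.
Every option loses at least one head-to-head, so there is no Condorcet winner.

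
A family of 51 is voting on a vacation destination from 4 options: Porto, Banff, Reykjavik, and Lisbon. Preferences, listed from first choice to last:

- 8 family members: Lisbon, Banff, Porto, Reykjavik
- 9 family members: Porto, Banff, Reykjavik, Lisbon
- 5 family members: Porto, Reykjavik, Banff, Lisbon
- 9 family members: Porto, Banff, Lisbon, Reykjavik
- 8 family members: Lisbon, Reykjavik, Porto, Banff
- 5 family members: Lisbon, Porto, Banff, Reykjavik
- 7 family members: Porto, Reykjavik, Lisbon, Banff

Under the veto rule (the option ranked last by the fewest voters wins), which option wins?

Porto

Last-place votes: Porto 0, Banff 15, Reykjavik 22, Lisbon 14.
Porto is ranked last by the fewest voters, so Porto wins.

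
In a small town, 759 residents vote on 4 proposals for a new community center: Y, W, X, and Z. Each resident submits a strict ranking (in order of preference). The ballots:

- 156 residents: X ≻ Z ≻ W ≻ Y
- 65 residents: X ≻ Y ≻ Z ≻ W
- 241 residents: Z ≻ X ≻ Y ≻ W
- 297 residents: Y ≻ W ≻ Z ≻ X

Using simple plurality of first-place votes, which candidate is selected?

First-place votes: Y 297, W 0, X 221, Z 241.
Y has the most first-place votes.

Y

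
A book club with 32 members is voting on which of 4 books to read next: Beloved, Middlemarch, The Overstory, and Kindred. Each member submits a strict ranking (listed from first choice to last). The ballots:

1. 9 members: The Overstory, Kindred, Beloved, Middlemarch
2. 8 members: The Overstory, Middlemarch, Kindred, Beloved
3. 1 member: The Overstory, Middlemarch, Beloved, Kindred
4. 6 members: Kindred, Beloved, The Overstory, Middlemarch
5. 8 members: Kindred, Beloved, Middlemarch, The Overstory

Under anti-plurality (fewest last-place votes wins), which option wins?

Last-place votes: Beloved 8, Middlemarch 15, The Overstory 8, Kindred 1.
Kindred is ranked last by the fewest voters, so Kindred wins.

Kindred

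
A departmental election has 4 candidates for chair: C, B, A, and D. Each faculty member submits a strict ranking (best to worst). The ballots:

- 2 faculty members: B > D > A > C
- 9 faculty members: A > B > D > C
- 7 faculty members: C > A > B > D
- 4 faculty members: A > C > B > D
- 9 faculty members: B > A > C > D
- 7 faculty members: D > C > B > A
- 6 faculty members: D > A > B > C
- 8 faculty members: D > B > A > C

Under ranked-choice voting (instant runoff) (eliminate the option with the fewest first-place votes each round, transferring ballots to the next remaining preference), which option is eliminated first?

Round 1: C 7, B 11, A 13, D 21. Eliminate C.

C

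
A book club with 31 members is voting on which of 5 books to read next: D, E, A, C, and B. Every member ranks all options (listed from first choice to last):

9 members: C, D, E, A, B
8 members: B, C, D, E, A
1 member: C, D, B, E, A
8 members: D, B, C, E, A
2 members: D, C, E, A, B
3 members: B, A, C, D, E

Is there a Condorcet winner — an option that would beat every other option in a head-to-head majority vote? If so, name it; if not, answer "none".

none

Checking pairwise contests:
C beats D 21–10.
D beats E 31–0.
D beats A 28–3.
B beats C 19–12.
D beats B 20–11.
Every option loses at least one head-to-head, so there is no Condorcet winner.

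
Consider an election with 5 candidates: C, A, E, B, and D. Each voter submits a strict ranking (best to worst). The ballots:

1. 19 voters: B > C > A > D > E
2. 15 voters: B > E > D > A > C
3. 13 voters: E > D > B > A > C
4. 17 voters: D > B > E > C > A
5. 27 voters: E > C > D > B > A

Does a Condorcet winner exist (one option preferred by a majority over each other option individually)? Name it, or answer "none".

Checking pairwise contests:
E beats C 72–19.
C beats A 63–28.
B beats E 51–40.
D beats B 57–34.
C beats D 46–45.
Every option loses at least one head-to-head, so there is no Condorcet winner.

none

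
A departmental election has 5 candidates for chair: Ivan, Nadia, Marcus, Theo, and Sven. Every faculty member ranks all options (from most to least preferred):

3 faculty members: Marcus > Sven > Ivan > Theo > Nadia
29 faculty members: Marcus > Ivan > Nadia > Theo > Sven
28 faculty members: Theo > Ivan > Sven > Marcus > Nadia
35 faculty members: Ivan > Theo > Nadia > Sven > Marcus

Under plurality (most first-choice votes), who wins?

Ivan

First-place votes: Ivan 35, Nadia 0, Marcus 32, Theo 28, Sven 0.
Ivan has the most first-place votes.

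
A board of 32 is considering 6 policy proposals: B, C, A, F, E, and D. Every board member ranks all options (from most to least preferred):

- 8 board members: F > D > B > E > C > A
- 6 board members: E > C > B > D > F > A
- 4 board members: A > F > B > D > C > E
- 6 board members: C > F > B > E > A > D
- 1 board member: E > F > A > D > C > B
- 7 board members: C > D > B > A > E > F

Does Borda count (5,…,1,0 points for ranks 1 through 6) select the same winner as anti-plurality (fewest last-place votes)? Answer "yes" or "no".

yes

Borda — scores: B 93, C 102, A 43, F 90, E 70, D 82. Winner: C.
Anti-plurality — last-place votes: B 1, C 0, A 14, F 7, E 4, D 6. Winner: C.
The two methods agree.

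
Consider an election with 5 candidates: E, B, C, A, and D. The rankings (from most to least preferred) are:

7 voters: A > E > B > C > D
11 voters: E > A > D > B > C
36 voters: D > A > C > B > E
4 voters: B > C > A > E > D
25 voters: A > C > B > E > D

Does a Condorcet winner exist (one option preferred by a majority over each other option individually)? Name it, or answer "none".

A

A vs E: 72–11 for A.
A vs B: 79–4 for A.
A vs C: 79–4 for A.
A vs D: 47–36 for A.
A beats every other option head-to-head.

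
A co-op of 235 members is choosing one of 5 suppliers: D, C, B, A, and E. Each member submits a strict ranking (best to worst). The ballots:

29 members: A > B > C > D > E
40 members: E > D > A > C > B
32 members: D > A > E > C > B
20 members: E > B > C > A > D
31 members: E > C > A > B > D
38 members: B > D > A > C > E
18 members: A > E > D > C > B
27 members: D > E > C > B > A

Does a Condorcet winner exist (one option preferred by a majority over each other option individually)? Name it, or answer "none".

none

Checking pairwise contests:
B beats D 118–117.
D beats C 155–80.
C beats B 148–87.
D beats A 137–98.
D beats E 126–109.
Every option loses at least one head-to-head, so there is no Condorcet winner.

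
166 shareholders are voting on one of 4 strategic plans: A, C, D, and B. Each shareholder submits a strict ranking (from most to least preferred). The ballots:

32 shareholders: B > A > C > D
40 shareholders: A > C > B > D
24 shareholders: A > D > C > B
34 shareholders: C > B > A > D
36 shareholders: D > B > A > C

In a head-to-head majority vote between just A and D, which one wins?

Voters preferring A to D: 130; preferring D to A: 36.
A wins the head-to-head.

A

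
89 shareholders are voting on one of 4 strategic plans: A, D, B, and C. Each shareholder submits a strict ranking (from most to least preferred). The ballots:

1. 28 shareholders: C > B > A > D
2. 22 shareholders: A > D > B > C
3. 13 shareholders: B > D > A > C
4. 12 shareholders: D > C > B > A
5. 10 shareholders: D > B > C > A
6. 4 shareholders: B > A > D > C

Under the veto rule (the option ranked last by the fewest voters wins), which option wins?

B

Last-place votes: A 22, D 28, B 0, C 39.
B is ranked last by the fewest voters, so B wins.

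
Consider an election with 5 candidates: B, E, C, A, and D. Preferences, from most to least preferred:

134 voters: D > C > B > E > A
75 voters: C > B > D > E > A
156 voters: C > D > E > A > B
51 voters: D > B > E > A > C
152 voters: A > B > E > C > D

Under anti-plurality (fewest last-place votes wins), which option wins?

E

Last-place votes: B 156, E 0, C 51, A 209, D 152.
E is ranked last by the fewest voters, so E wins.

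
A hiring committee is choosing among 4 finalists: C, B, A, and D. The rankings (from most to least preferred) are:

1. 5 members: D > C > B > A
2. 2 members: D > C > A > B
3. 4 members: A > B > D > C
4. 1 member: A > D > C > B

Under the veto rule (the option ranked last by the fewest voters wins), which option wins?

Last-place votes: C 4, B 3, A 5, D 0.
D is ranked last by the fewest voters, so D wins.

D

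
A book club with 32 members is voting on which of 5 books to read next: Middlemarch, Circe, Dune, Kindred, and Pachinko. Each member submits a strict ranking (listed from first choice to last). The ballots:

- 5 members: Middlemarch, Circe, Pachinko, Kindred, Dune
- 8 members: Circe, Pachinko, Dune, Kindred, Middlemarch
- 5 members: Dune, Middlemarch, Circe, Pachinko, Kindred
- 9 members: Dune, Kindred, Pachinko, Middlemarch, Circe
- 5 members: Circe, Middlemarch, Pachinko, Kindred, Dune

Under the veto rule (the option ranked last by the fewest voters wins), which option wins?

Last-place votes: Middlemarch 8, Circe 9, Dune 10, Kindred 5, Pachinko 0.
Pachinko is ranked last by the fewest voters, so Pachinko wins.

Pachinko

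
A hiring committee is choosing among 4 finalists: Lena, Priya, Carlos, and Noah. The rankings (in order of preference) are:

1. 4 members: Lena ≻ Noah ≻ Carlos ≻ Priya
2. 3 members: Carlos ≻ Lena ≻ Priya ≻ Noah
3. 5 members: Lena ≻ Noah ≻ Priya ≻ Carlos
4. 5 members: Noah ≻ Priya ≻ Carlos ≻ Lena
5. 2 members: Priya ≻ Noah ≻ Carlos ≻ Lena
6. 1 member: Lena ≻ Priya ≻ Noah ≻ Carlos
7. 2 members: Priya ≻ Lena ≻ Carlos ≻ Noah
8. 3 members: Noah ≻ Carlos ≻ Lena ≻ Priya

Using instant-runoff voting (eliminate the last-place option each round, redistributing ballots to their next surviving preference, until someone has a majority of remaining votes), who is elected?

Round 1: Lena 10, Priya 4, Carlos 3, Noah 8. Eliminate Carlos.
Round 2: Lena 13, Priya 4, Noah 8. Lena has a majority.

Lena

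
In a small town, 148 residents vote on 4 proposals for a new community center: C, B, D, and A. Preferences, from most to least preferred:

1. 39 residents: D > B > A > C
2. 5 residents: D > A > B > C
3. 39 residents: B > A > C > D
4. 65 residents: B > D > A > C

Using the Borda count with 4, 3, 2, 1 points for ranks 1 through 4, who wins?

C: 39·1 + 5·1 + 39·2 + 65·1 = 187
B: 39·3 + 5·2 + 39·4 + 65·4 = 543
D: 39·4 + 5·4 + 39·1 + 65·3 = 410
A: 39·2 + 5·3 + 39·3 + 65·2 = 340
B has the highest Borda score (543).

B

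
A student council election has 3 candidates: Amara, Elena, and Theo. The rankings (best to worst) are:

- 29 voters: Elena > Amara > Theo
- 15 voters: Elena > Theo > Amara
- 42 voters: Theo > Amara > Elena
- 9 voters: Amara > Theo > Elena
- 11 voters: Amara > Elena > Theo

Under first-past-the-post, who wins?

First-place votes: Amara 20, Elena 44, Theo 42.
Elena has the most first-place votes.

Elena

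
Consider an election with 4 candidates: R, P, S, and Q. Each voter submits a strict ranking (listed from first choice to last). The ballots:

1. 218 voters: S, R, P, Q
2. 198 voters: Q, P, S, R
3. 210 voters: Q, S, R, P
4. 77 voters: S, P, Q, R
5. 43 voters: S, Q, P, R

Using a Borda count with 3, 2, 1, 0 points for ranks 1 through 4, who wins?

R: 218·2 + 198·0 + 210·1 + 77·0 + 43·0 = 646
P: 218·1 + 198·2 + 210·0 + 77·2 + 43·1 = 811
S: 218·3 + 198·1 + 210·2 + 77·3 + 43·3 = 1632
Q: 218·0 + 198·3 + 210·3 + 77·1 + 43·2 = 1387
S has the highest Borda score (1632).

S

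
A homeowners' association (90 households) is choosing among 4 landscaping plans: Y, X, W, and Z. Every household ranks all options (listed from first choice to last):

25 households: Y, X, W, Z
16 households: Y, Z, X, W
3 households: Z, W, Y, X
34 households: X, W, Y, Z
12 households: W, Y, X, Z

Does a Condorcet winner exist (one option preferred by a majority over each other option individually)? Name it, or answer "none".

Checking pairwise contests:
W beats Y 49–41.
Y beats X 56–34.
X beats W 75–15.
Y beats Z 87–3.
Every option loses at least one head-to-head, so there is no Condorcet winner.

none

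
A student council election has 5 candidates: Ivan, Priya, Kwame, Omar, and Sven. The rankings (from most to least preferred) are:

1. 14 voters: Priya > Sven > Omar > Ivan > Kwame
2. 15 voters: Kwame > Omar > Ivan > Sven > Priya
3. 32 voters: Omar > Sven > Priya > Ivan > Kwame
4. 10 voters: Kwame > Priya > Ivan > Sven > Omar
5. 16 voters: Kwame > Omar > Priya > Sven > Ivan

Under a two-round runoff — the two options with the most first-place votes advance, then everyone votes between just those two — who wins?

Omar

Round 1 first-place votes: Ivan 0, Priya 14, Kwame 41, Omar 32, Sven 0.
Kwame and Omar advance.
Runoff: Kwame is preferred to Omar by 41 voters; Omar by 46.
Omar wins the runoff.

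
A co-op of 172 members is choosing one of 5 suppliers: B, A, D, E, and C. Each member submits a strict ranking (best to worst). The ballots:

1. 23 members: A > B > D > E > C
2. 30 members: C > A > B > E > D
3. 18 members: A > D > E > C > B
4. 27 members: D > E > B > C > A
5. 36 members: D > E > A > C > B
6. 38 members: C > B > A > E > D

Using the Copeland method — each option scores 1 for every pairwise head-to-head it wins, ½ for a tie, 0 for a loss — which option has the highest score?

B: beats D and E; loses to A and C → score 2.
A: beats B, D, and E; loses to C → score 3.
D: beats E and C; loses to B and A → score 2.
E: beats C; loses to B, A, and D → score 1.
C: beats B and A; loses to D and E → score 2.
A has the best pairwise record.

A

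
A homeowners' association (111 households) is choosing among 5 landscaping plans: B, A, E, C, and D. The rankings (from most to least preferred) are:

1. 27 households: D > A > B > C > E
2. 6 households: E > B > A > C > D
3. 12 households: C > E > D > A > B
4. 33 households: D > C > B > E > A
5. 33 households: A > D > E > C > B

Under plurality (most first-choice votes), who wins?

First-place votes: B 0, A 33, E 6, C 12, D 60.
D has the most first-place votes.

D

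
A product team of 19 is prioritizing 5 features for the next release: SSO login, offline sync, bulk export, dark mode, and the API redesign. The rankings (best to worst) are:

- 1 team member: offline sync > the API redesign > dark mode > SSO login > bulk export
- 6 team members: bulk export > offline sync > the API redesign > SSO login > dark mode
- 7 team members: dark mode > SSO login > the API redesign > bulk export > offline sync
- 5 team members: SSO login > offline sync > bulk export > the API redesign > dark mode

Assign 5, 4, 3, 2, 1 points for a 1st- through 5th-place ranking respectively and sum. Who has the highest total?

SSO login: 1·2 + 6·2 + 7·4 + 5·5 = 67
offline sync: 1·5 + 6·4 + 7·1 + 5·4 = 56
bulk export: 1·1 + 6·5 + 7·2 + 5·3 = 60
dark mode: 1·3 + 6·1 + 7·5 + 5·1 = 49
the API redesign: 1·4 + 6·3 + 7·3 + 5·2 = 53
SSO login has the highest Borda score (67).

SSO login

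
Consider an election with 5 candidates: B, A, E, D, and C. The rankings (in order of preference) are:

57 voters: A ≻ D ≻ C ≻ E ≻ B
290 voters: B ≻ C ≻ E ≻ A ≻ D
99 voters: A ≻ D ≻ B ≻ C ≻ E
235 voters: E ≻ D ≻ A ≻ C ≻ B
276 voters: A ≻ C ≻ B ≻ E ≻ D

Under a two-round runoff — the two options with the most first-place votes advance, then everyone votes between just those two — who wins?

A

Round 1 first-place votes: B 290, A 432, E 235, D 0, C 0.
A and B advance.
Runoff: A is preferred to B by 667 voters; B by 290.
A wins the runoff.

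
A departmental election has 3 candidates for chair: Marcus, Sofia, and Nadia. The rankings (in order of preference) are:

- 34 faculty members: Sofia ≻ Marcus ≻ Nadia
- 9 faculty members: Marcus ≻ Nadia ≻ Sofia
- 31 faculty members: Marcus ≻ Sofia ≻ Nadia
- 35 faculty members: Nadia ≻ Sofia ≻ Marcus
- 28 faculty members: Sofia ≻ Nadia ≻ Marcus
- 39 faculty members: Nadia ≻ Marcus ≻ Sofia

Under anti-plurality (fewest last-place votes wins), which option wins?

Sofia

Last-place votes: Marcus 63, Sofia 48, Nadia 65.
Sofia is ranked last by the fewest voters, so Sofia wins.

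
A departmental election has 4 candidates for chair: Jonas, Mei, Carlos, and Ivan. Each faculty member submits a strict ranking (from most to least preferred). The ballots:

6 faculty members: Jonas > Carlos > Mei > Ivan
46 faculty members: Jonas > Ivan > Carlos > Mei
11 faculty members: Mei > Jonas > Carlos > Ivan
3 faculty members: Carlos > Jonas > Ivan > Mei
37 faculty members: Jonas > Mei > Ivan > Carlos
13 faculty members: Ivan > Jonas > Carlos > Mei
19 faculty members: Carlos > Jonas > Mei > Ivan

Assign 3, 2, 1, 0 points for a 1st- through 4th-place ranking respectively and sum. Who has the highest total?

Jonas

Jonas: 6·3 + 46·3 + 11·2 + 3·2 + 37·3 + 13·2 + 19·2 = 359
Mei: 6·1 + 46·0 + 11·3 + 3·0 + 37·2 + 13·0 + 19·1 = 132
Carlos: 6·2 + 46·1 + 11·1 + 3·3 + 37·0 + 13·1 + 19·3 = 148
Ivan: 6·0 + 46·2 + 11·0 + 3·1 + 37·1 + 13·3 + 19·0 = 171
Jonas has the highest Borda score (359).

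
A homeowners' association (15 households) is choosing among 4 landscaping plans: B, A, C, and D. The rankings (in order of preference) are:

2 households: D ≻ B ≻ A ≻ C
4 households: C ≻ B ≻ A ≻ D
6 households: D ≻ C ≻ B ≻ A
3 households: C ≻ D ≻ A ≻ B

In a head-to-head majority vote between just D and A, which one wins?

Voters preferring D to A: 11; preferring A to D: 4.
D wins the head-to-head.

D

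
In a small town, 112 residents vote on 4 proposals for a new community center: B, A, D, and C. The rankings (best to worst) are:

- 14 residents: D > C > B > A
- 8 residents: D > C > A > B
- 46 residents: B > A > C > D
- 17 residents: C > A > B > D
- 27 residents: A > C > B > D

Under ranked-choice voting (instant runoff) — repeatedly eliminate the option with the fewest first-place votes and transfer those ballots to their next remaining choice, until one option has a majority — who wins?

B

Round 1: B 46, A 27, D 22, C 17. Eliminate C.
Round 2: B 46, A 44, D 22. Eliminate D.
Round 3: B 60, A 52. B has a majority.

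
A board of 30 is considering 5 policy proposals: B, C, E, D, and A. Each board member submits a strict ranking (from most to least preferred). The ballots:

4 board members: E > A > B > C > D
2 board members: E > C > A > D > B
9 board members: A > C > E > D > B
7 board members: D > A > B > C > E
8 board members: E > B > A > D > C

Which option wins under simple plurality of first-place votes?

First-place votes: B 0, C 0, E 14, D 7, A 9.
E has the most first-place votes.

E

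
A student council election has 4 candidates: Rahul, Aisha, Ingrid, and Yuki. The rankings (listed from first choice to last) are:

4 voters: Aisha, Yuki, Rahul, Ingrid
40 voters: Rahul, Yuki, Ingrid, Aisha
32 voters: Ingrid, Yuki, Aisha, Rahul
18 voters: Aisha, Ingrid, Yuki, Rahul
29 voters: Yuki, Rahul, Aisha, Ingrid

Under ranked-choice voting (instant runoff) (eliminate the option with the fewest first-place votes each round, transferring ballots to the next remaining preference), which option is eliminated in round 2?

Round 1: Rahul 40, Aisha 22, Ingrid 32, Yuki 29. Eliminate Aisha.
Round 2: Rahul 40, Ingrid 50, Yuki 33. Eliminate Yuki.

Yuki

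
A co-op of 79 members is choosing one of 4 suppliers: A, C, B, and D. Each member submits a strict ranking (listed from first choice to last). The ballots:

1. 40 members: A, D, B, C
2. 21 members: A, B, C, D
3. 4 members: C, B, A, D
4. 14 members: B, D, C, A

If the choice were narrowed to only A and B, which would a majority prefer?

A

Voters preferring A to B: 61; preferring B to A: 18.
A wins the head-to-head.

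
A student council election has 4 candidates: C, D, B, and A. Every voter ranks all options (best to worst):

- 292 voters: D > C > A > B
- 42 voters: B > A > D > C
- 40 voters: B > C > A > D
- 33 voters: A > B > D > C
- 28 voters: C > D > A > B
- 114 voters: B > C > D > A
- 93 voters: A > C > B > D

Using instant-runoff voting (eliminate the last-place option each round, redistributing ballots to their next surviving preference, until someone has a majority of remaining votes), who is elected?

Round 1: C 28, D 292, B 196, A 126. Eliminate C.
Round 2: D 320, B 196, A 126. Eliminate A.
Round 3: D 320, B 322. B has a majority.

B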